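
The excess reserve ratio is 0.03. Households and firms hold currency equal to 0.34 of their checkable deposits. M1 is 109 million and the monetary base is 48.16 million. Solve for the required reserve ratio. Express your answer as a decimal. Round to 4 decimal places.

Using m = M/MB = 109/48.16 ≈ 2.263289. Since m = (1 + c)/(c + rr + e), the denominator satisfies c + rr + e = (1 + c)/m = (1 + 0.34) / 2.263289 ≈ 0.592059.
With c = 0.34 and e = 0.03, the required reserve ratio is 0.592059 − 0.34 − 0.03 = 0.222059.

0.2221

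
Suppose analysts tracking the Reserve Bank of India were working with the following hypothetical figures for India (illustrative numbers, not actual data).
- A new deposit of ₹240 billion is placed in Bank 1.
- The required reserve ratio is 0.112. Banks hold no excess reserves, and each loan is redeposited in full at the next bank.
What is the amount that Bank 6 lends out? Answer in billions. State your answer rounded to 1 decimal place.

Each bank lends a fraction (1 − rr) = 0.8880 of the deposit it receives, so Bank 6 receives 240·0.8880^5 and lends 240·0.8880^6 ≈ 117.6763 billion.

₹117.7 billion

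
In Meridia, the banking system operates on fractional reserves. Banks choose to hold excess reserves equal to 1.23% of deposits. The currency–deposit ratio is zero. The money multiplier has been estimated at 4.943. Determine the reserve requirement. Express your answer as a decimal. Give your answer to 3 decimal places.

0.190

Using m = 4.943. Since m = (1 + c)/(c + rr + e), the denominator satisfies c + rr + e = (1 + c)/m = (1 + 0) / 4.943 ≈ 0.202306.
With c = 0 and e = 0.0123, the reserve requirement is 0.202306 − 0 − 0.0123 = 0.190006.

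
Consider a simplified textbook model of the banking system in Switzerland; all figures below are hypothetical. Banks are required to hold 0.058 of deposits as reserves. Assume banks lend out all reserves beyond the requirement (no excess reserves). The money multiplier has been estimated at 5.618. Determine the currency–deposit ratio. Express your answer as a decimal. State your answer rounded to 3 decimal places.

0.146

Using m = 5.618. From m = (1 + c)/(c + rr + e), rearranging gives 1 + c = m·(c + rr + e), so c·(1 − m) = m·(rr + e) − 1.
Hence c = [m·(rr + e) − 1]/(1 − m) = [5.618 × (0.058 + 0) − 1] / (1 − 5.618) ≈ 0.145984.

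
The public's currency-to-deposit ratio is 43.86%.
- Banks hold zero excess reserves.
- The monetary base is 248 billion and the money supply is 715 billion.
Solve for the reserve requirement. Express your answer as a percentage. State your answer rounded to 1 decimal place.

6.0%

Using m = M/MB = 715/248 ≈ 2.883065. Since m = (1 + c)/(c + rr + e), the denominator satisfies c + rr + e = (1 + c)/m = (1 + 0.4386) / 2.883065 ≈ 0.498983.
With c = 0.4386 and e = 0, the reserve requirement is 0.498983 − 0.4386 − 0 = 0.060383.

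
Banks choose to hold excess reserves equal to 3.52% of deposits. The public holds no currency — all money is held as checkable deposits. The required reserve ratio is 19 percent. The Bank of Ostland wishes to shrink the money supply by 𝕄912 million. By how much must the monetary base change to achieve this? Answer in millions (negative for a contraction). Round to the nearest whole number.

The money multiplier is m = 1 / (rr + e) = 1 / (0.19 + 0.0352) ≈ 4.4405.
ΔMB = ΔM / m = (−912) / 4.4405 ≈ -205.3823 million.

-205 million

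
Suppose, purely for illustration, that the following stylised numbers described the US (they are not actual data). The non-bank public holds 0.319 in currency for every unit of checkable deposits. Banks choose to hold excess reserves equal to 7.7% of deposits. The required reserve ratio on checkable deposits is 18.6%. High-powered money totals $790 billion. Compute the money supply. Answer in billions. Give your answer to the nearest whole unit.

The money multiplier is m = (1 + c) / (rr + e + c) = (1 + 0.319) / (0.186 + 0.077 + 0.319) ≈ 2.2663.
So M = m × MB = 2.2663 × 790 = 1790.377 billion.

$1790 billion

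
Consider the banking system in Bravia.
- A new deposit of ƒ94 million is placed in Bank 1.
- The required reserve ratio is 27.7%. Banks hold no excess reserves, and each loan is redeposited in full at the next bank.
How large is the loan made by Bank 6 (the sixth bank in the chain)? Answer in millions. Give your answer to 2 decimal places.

Each bank lends a fraction (1 − rr) = 0.7230 of the deposit it receives, so Bank 6 receives 94·0.7230^5 and lends 94·0.7230^6 ≈ 13.4263 million.

ƒ13.43 million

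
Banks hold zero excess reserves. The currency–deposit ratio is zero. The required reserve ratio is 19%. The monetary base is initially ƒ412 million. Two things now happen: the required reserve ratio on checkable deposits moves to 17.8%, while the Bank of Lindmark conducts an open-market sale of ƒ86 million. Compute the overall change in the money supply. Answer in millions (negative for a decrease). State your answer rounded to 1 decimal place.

-337.0 million

Before: m₁ = 1 / (0.19) ≈ 5.26316, MB₁ = 412, so M₁ = 5.26316 × 412 ≈ 2168.4219 million.
After: m₂ = 1 / (0.178) ≈ 5.61798, MB₂ = 412 − 86 = 326, so M₂ = 5.61798 × 326 ≈ 1831.4615 million.
ΔM = M₂ − M₁ = 1831.4615 − 2168.4219 = -336.9604 million.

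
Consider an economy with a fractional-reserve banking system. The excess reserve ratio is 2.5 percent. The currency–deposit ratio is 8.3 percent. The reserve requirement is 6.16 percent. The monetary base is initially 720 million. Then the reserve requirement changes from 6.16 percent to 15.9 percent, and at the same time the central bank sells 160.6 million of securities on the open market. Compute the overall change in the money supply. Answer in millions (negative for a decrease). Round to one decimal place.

-2328.6 million

Before: m₁ = (1 + 0.083) / (0.0616 + 0.025 + 0.083) ≈ 6.38561, MB₁ = 720, so M₁ = 6.38561 × 720 = 4597.6392 million.
After: m₂ = (1 + 0.083) / (0.159 + 0.025 + 0.083) ≈ 4.05618, MB₂ = 720 − 160.6 = 559.4, so M₂ = 4.05618 × 559.4 ≈ 2269.0271 million.
ΔM = M₂ − M₁ = 2269.0271 − 4597.6392 = -2328.6121 million.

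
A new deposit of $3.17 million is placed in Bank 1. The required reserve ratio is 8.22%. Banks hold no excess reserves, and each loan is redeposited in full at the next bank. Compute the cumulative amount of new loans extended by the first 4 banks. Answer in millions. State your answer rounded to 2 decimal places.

$10.28 million

Bank i lends (1 − rr)^i of the original deposit: Bank 1 lends 3.17·0.9178 ≈ 2.9094, Bank 2 lends 3.17·0.9178² ≈ 2.6703, and so on.
Summing a geometric series: total = 3.17·[0.9178·(1 − 0.9178^4) / (1 − 0.9178)] ≈ 10.2798 million.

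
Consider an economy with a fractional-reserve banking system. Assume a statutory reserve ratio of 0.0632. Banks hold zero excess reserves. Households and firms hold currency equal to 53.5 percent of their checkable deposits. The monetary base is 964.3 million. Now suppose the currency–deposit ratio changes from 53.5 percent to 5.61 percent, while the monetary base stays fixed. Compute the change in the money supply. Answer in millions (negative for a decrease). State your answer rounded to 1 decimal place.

Initially m₁ = (1 + 0.535) / (0.0632 + 0.535) ≈ 2.56603, so M₁ = 2.56603 × 964.3 ≈ 2474.4227 million.
After the change m₂ = (1 + 0.0561) / (0.0632 + 0.0561) ≈ 8.85247, so M₂ = 8.85247 × 964.3 ≈ 8536.4368 million.
ΔM = M₂ − M₁ = 8536.4368 − 2474.4227 = 6062.0141 million.

6062.0 million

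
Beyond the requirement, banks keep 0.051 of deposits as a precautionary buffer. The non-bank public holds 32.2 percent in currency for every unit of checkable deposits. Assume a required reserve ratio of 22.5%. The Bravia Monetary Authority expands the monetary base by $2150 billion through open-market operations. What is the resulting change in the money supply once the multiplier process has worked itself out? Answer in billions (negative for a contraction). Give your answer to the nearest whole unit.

The money multiplier is m = (1 + c) / (rr + e + c) = (1 + 0.322) / (0.225 + 0.051 + 0.322) ≈ 2.21070.
The purchase adds 2150 billion of base, so ΔM = m × ΔMB = 2.21070 × (+2150) = 4753.005 billion.

$4753 billion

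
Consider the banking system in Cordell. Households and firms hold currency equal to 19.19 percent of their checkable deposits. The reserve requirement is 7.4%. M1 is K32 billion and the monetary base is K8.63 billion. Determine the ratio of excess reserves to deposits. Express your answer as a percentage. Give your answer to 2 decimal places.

Using m = M/MB = 32/8.63 ≈ 3.707995. Since m = (1 + c)/(c + rr + e), the denominator satisfies c + rr + e = (1 + c)/m = (1 + 0.1919) / 3.707995 ≈ 0.321441.
With c = 0.1919 and rr = 0.074, the ratio of excess reserves to deposits is 0.321441 − 0.1919 − 0.074 = 0.055541.

5.55%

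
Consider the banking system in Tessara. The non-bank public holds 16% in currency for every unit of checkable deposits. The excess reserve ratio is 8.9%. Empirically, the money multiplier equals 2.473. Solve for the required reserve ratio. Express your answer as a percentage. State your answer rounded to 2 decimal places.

22.01%

Using m = 2.473. Since m = (1 + c)/(c + rr + e), the denominator satisfies c + rr + e = (1 + c)/m = (1 + 0.16) / 2.473 ≈ 0.469066.
With c = 0.16 and e = 0.089, the required reserve ratio is 0.469066 − 0.16 − 0.089 = 0.220066.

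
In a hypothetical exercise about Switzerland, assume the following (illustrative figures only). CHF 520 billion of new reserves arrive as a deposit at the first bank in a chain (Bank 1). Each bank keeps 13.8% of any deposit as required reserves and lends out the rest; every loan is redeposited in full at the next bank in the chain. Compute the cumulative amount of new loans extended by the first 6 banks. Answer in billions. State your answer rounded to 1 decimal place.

Bank i lends (1 − rr)^i of the original deposit: Bank 1 lends 520·0.8620 = 448.2400, Bank 2 lends 520·0.8620² ≈ 386.3829, and so on.
Summing a geometric series: total = 520·[0.8620·(1 − 0.8620^6) / (1 − 0.8620)] ≈ 1915.5917 billion.

CHF 1915.6 billion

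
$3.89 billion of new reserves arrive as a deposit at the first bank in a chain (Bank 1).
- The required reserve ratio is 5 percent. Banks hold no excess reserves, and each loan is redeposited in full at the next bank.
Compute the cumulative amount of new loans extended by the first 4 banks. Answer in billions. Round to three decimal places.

Bank i lends (1 − rr)^i of the original deposit: Bank 1 lends 3.89·0.9500 = 3.6955, Bank 2 lends 3.89·0.9500² ≈ 3.5107, and so on.
Summing a geometric series: total = 3.89·[0.9500·(1 − 0.9500^4) / (1 − 0.9500)] ≈ 13.7098 billion.

$13.710 billion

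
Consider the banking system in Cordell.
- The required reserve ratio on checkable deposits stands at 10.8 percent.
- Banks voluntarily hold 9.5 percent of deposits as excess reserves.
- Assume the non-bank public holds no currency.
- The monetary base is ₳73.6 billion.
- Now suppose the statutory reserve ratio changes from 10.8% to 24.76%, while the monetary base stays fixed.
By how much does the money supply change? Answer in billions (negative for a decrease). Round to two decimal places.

-147.73 billion

Initially m₁ = 1 / (0.108 + 0.095) ≈ 4.92611, so M₁ = 4.92611 × 73.6 ≈ 362.5617 billion.
After the change m₂ = 1 / (0.2476 + 0.095) ≈ 2.91886, so M₂ = 2.91886 × 73.6 ≈ 214.8281 billion.
ΔM = M₂ − M₁ = 214.8281 − 362.5617 = -147.7336 billion.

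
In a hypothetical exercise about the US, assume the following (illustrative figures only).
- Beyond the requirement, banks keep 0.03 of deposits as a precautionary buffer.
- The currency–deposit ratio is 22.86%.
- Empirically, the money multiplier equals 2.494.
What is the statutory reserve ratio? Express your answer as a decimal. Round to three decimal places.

Using m = 2.494. Since m = (1 + c)/(c + rr + e), the denominator satisfies c + rr + e = (1 + c)/m = (1 + 0.2286) / 2.494 ≈ 0.492622.
With c = 0.2286 and e = 0.03, the statutory reserve ratio is 0.492622 − 0.2286 − 0.03 = 0.234022.

0.234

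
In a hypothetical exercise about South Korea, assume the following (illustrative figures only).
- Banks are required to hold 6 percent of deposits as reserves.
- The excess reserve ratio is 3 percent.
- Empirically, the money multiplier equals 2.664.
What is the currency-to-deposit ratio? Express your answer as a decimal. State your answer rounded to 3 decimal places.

0.457

Using m = 2.664. From m = (1 + c)/(c + rr + e), rearranging gives 1 + c = m·(c + rr + e), so c·(1 − m) = m·(rr + e) − 1.
Hence c = [m·(rr + e) − 1]/(1 − m) = [2.664 × (0.06 + 0.03) − 1] / (1 − 2.664) = 0.456875.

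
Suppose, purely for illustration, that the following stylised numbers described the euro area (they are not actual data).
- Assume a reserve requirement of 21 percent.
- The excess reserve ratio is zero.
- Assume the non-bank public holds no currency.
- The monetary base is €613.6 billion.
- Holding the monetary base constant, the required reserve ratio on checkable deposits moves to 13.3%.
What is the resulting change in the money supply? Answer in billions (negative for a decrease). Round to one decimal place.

€1691.6 billion

Initially m₁ = 1 / (0.21) ≈ 4.76190, so M₁ = 4.76190 × 613.6 ≈ 2921.9018 billion.
After the change m₂ = 1 / (0.133) ≈ 7.51880, so M₂ = 7.51880 × 613.6 ≈ 4613.5357 billion.
ΔM = M₂ − M₁ = 4613.5357 − 2921.9018 = 1691.6339 billion.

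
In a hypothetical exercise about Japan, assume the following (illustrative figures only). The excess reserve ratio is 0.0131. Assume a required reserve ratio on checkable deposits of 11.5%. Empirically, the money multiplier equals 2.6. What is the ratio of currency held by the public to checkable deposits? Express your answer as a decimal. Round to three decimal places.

0.417

Using m = 2.6. From m = (1 + c)/(c + rr + e), rearranging gives 1 + c = m·(c + rr + e), so c·(1 − m) = m·(rr + e) − 1.
Hence c = [m·(rr + e) − 1]/(1 − m) = [2.6 × (0.115 + 0.0131) − 1] / (1 − 2.6) ≈ 0.416838.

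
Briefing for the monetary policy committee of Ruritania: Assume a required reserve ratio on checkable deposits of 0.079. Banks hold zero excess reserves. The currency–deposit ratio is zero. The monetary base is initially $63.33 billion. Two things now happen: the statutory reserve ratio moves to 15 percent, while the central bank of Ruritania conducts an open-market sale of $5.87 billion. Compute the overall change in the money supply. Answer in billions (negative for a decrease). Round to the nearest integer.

Before: m₁ = 1 / (0.079) ≈ 12.6582, MB₁ = 63.33, so M₁ = 12.6582 × 63.33 ≈ 801.6438 billion.
After: m₂ = 1 / (0.15) ≈ 6.6667, MB₂ = 63.33 − 5.87 = 57.46, so M₂ = 6.6667 × 57.46 ≈ 383.0686 billion.
ΔM = M₂ − M₁ = 383.0686 − 801.6438 = -418.5752 billion.

-419 billion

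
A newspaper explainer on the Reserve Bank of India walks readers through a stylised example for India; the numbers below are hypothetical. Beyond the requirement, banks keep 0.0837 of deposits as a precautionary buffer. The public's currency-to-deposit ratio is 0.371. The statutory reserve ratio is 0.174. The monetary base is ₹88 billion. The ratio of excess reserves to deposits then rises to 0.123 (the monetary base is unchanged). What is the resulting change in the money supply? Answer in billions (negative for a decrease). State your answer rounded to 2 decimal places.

Initially m₁ = (1 + 0.371) / (0.174 + 0.0837 + 0.371) ≈ 2.18069, so M₁ = 2.18069 × 88 ≈ 191.9007 billion.
After the change m₂ = (1 + 0.371) / (0.174 + 0.123 + 0.371) ≈ 2.05240, so M₂ = 2.05240 × 88 = 180.6112 billion.
ΔM = M₂ − M₁ = 180.6112 − 191.9007 = -11.2895 billion.

-11.29 billion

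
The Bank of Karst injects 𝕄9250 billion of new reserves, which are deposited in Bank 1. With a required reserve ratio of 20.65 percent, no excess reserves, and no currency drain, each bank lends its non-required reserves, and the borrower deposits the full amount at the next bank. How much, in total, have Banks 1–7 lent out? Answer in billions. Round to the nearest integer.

𝕄28504 billion

Bank i lends (1 − rr)^i of the original deposit: Bank 1 lends 9250·0.7935 = 7339.8750, Bank 2 lends 9250·0.7935² ≈ 5824.1908, and so on.
Summing a geometric series: total = 9250·[0.7935·(1 − 0.7935^7) / (1 − 0.7935)] ≈ 28503.7922 billion.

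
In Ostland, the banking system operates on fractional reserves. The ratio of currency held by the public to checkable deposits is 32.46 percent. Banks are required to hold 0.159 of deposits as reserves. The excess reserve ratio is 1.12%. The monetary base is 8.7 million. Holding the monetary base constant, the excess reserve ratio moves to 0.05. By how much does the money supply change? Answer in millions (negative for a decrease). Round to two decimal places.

-1.69 million

Initially m₁ = (1 + 0.3246) / (0.159 + 0.0112 + 0.3246) ≈ 2.6770, so M₁ = 2.6770 × 8.7 = 23.2899 million.
After the change m₂ = (1 + 0.3246) / (0.159 + 0.05 + 0.3246) ≈ 2.4824, so M₂ = 2.4824 × 8.7 ≈ 21.5969 million.
ΔM = M₂ − M₁ = 21.5969 − 23.2899 = -1.693 million.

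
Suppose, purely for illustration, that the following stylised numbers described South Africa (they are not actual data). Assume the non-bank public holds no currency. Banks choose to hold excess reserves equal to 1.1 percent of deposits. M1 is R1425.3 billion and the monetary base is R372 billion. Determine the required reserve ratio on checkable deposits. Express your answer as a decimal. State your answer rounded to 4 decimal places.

Using m = M/MB = 1425.3/372 ≈ 3.831452. Since m = (1 + c)/(c + rr + e), the denominator satisfies c + rr + e = (1 + c)/m = (1 + 0) / 3.831452 ≈ 0.260998.
With c = 0 and e = 0.011, the required reserve ratio on checkable deposits is 0.260998 − 0 − 0.011 = 0.249998.

0.2500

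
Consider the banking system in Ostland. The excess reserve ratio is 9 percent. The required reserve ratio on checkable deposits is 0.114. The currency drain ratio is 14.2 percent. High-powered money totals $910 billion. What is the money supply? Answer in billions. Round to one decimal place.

$3003.5 billion

The money multiplier is m = (1 + c) / (rr + e + c) = (1 + 0.142) / (0.114 + 0.09 + 0.142) ≈ 3.30058.
So M = m × MB = 3.30058 × 910 = 3003.5278 billion.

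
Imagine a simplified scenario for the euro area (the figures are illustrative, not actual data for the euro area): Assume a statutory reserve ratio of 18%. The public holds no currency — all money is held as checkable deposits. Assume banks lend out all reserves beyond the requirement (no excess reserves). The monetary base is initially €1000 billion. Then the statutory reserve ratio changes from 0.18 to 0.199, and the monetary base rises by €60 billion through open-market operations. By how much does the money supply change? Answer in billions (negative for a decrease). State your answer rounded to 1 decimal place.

Before: m₁ = 1 / (0.18) ≈ 5.555556, MB₁ = 1000, so M₁ = 5.555556 × 1000 = 5555.556 billion.
After: m₂ = 1 / (0.199) ≈ 5.025126, MB₂ = 1000 + 60 = 1060, so M₂ = 5.025126 × 1060 ≈ 5326.6336 billion.
ΔM = M₂ − M₁ = 5326.6336 − 5555.556 = -228.9224 billion.

-228.9 billion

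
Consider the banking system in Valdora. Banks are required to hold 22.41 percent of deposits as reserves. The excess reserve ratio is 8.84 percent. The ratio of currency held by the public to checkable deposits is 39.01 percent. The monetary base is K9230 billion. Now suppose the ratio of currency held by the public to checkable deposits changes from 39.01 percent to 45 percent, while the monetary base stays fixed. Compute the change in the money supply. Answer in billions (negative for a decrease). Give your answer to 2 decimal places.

-709.50 billion

Initially m₁ = (1 + 0.3901) / (0.2241 + 0.0884 + 0.3901) ≈ 1.9785084, so M₁ = 1.9785084 × 9230 ≈ 18261.6325 billion.
After the change m₂ = (1 + 0.45) / (0.2241 + 0.0884 + 0.45) ≈ 1.9016393, so M₂ = 1.9016393 × 9230 ≈ 17552.1307 billion.
ΔM = M₂ − M₁ = 17552.1307 − 18261.6325 = -709.5018 billion.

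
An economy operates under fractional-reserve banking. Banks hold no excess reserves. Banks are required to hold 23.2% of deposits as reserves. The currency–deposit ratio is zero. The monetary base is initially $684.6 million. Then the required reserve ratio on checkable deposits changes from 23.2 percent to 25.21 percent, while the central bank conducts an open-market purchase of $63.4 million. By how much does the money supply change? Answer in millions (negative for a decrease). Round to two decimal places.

Before: m₁ = 1 / (0.232) ≈ 4.310345, MB₁ = 684.6, so M₁ = 4.310345 × 684.6 ≈ 2950.8622 million.
After: m₂ = 1 / (0.2521) ≈ 3.966680, MB₂ = 684.6 + 63.4 = 748, so M₂ = 3.966680 × 748 ≈ 2967.0766 million.
ΔM = M₂ − M₁ = 2967.0766 − 2950.8622 = 16.2144 million.

$16.21 million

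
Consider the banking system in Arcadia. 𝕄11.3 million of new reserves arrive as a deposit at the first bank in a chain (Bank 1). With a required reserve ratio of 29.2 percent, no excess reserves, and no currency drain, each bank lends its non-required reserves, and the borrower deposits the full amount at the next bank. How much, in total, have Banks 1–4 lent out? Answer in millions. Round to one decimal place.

Bank i lends (1 − rr)^i of the original deposit: Bank 1 lends 11.3·0.7080 = 8.0004, Bank 2 lends 11.3·0.7080² ≈ 5.6643, and so on.
Summing a geometric series: total = 11.3·[0.7080·(1 − 0.7080^4) / (1 − 0.7080)] ≈ 20.5143 million.

𝕄20.5 million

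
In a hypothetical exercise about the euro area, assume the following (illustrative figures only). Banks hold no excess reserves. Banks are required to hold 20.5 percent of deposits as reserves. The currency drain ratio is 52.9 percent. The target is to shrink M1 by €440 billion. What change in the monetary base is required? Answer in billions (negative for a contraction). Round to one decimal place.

The money multiplier is m = (1 + c) / (rr + c) = (1 + 0.529) / (0.205 + 0.529) ≈ 2.08311.
ΔMB = ΔM / m = (−440) / 2.08311 ≈ -211.2226 billion.

-211.2 billion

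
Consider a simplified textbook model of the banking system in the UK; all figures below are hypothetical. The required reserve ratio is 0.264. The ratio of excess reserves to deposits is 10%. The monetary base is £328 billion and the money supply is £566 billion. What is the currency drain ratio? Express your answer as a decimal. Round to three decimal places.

Using m = M/MB = 566/328 ≈ 1.725610. From m = (1 + c)/(c + rr + e), rearranging gives 1 + c = m·(c + rr + e), so c·(1 − m) = m·(rr + e) − 1.
Hence c = [m·(rr + e) − 1]/(1 − m) = [1.725610 × (0.264 + 0.1) − 1] / (1 − 1.725610) ≈ 0.512504.

0.513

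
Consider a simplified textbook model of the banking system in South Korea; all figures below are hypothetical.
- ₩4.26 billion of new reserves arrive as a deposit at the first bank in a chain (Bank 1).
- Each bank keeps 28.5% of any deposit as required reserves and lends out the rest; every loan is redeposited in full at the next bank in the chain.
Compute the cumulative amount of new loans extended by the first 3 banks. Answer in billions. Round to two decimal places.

Bank i lends (1 − rr)^i of the original deposit: Bank 1 lends 4.26·0.7150 = 3.0459, Bank 2 lends 4.26·0.7150² ≈ 2.1778, and so on.
Summing a geometric series: total = 4.26·[0.7150·(1 − 0.7150^3) / (1 − 0.7150)] ≈ 6.7809 billion.

₩6.78 billion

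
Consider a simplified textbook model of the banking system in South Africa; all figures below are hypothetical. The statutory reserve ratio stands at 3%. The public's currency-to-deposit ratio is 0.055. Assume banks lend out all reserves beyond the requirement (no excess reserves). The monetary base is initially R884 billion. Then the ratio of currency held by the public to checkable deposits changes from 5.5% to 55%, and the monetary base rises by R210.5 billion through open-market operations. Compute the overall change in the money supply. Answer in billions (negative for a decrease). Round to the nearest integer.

Before: m₁ = (1 + 0.055) / (0.03 + 0.055) ≈ 12.41176, MB₁ = 884, so M₁ = 12.41176 × 884 ≈ 10971.9958 billion.
After: m₂ = (1 + 0.55) / (0.03 + 0.55) ≈ 2.67241, MB₂ = 884 + 210.5 = 1094.5, so M₂ = 2.67241 × 1094.5 ≈ 2924.9527 billion.
ΔM = M₂ − M₁ = 2924.9527 − 10971.9958 = -8047.0431 billion.

-8047 billion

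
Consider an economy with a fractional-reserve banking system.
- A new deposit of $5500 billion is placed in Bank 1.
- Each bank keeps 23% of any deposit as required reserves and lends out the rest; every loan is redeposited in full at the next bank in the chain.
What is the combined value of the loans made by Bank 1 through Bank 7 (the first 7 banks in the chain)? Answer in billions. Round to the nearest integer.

$15458 billion

Bank i lends (1 − rr)^i of the original deposit: Bank 1 lends 5500·0.7700 = 4235.0000, Bank 2 lends 5500·0.7700² = 3260.9500, and so on.
Summing a geometric series: total = 5500·[0.7700·(1 − 0.7700^7) / (1 − 0.7700)] ≈ 15458.0219 billion.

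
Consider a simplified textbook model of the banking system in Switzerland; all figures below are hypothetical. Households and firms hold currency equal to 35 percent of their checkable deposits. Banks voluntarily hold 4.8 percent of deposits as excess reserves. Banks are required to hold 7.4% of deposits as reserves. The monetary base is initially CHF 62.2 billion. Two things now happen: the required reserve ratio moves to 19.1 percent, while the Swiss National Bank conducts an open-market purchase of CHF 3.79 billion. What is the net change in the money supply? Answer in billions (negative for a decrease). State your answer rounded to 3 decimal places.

Before: m₁ = (1 + 0.35) / (0.074 + 0.048 + 0.35) ≈ 2.860169, MB₁ = 62.2, so M₁ = 2.860169 × 62.2 ≈ 177.9025 billion.
After: m₂ = (1 + 0.35) / (0.191 + 0.048 + 0.35) ≈ 2.292020, MB₂ = 62.2 + 3.79 = 65.99, so M₂ = 2.292020 × 65.99 ≈ 151.2504 billion.
ΔM = M₂ − M₁ = 151.2504 − 177.9025 = -26.6521 billion.

-26.652 billion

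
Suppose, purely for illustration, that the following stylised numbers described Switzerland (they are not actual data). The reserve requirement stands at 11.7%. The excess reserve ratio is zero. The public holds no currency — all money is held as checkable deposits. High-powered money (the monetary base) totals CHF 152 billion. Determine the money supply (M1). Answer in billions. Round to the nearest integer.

CHF 1299 billion

With no currency drain or excess reserves, the money multiplier is m = 1/rr = 1/0.117 ≈ 8.5470.
Money supply M = m × MB = 8.5470 × 152 = 1299.144 billion.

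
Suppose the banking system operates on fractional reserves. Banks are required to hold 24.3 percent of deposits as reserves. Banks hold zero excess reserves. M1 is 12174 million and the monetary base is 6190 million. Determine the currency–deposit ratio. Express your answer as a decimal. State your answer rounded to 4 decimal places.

Using m = M/MB = 12174/6190 ≈ 1.966721. From m = (1 + c)/(c + rr + e), rearranging gives 1 + c = m·(c + rr + e), so c·(1 − m) = m·(rr + e) − 1.
Hence c = [m·(rr + e) − 1]/(1 − m) = [1.966721 × (0.243 + 0) − 1] / (1 − 1.966721) ≈ 0.540059.

0.5401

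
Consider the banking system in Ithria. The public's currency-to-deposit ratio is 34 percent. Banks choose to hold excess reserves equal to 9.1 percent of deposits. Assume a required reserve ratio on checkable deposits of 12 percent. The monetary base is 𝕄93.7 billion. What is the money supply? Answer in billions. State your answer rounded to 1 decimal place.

𝕄227.9 billion

The money multiplier is m = (1 + c) / (rr + e + c) = (1 + 0.34) / (0.12 + 0.091 + 0.34) ≈ 2.4319.
So M = m × MB = 2.4319 × 93.7 ≈ 227.869 billion.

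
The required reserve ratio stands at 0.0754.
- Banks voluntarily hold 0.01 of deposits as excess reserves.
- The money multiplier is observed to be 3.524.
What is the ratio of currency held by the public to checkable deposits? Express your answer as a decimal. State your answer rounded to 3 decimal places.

0.277

Using m = 3.524. From m = (1 + c)/(c + rr + e), rearranging gives 1 + c = m·(c + rr + e), so c·(1 − m) = m·(rr + e) − 1.
Hence c = [m·(rr + e) − 1]/(1 − m) = [3.524 × (0.0754 + 0.01) − 1] / (1 − 3.524) ≈ 0.276961.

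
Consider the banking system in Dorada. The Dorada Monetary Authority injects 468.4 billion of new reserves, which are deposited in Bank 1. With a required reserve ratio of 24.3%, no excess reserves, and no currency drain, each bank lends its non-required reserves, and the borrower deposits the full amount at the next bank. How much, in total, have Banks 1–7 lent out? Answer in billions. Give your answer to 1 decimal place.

Bank i lends (1 − rr)^i of the original deposit: Bank 1 lends 468.4·0.7570 = 354.5788, Bank 2 lends 468.4·0.7570² ≈ 268.4162, and so on.
Summing a geometric series: total = 468.4·[0.7570·(1 − 0.7570^7) / (1 − 0.7570)] ≈ 1251.3088 billion.

1251.3 billion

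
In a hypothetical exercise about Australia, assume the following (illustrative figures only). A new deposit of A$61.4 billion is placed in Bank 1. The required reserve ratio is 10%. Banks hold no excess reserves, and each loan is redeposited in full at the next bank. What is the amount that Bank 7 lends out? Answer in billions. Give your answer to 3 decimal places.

Each bank lends a fraction (1 − rr) = 0.9000 of the deposit it receives, so Bank 7 receives 61.4·0.9000^6 and lends 61.4·0.9000^7 ≈ 29.3674 billion.

A$29.367 billion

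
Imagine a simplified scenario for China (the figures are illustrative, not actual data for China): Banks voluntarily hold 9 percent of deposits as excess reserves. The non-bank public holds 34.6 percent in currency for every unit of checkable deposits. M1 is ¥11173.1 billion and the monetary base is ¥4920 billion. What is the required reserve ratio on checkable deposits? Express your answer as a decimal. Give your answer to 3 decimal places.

Using m = M/MB = 11173.1/4920 ≈ 2.270955. Since m = (1 + c)/(c + rr + e), the denominator satisfies c + rr + e = (1 + c)/m = (1 + 0.346) / 2.270955 ≈ 0.592702.
With c = 0.346 and e = 0.09, the required reserve ratio on checkable deposits is 0.592702 − 0.346 − 0.09 = 0.156702.

0.157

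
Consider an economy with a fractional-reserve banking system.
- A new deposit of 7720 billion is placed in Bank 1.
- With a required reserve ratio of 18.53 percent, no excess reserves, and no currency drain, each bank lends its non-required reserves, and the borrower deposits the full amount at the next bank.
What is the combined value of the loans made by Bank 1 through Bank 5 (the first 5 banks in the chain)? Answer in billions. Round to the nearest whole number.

21760 billion

Bank i lends (1 − rr)^i of the original deposit: Bank 1 lends 7720·0.8147 = 6289.4840, Bank 2 lends 7720·0.8147² ≈ 5124.0426, and so on.
Summing a geometric series: total = 7720·[0.8147·(1 − 0.8147^5) / (1 − 0.8147)] ≈ 21759.9006 billion.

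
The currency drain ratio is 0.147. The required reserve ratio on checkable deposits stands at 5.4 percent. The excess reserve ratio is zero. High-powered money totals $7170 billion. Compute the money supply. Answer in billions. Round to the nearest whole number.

$40915 billion

The money multiplier is m = (1 + c) / (rr + c) = (1 + 0.147) / (0.054 + 0.147) ≈ 5.70647.
So M = m × MB = 5.70647 × 7170 = 40915.3899 billion.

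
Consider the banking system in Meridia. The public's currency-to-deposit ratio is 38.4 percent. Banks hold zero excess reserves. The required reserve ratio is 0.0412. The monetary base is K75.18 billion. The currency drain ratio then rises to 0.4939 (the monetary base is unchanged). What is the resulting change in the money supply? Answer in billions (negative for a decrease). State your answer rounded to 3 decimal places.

-34.818 billion

Initially m₁ = (1 + 0.384) / (0.0412 + 0.384) ≈ 3.254939, so M₁ = 3.254939 × 75.18 ≈ 244.7063 billion.
After the change m₂ = (1 + 0.4939) / (0.0412 + 0.4939) ≈ 2.791815, so M₂ = 2.791815 × 75.18 ≈ 209.8887 billion.
ΔM = M₂ − M₁ = 209.8887 − 244.7063 = -34.8176 billion.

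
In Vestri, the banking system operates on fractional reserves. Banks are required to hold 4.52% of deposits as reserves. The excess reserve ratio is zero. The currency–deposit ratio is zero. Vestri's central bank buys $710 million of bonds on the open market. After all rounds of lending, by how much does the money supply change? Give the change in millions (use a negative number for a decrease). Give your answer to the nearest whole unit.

$15708 million

The simple money multiplier is m = 1/rr = 1/0.0452 ≈ 22.1239.
An open-market purchase increases the monetary base by 710 million, so ΔM = m × ΔMB = 22.1239 × 710 = 15707.969 million.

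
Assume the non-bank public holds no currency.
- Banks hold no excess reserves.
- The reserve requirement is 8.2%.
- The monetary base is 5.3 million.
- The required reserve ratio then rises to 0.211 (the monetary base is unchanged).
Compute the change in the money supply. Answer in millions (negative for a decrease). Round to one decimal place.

-39.5 million

Initially m₁ = 1 / (0.082) ≈ 12.1951, so M₁ = 12.1951 × 5.3 ≈ 64.634 million.
After the change m₂ = 1 / (0.211) ≈ 4.7393, so M₂ = 4.7393 × 5.3 ≈ 25.1183 million.
ΔM = M₂ − M₁ = 25.1183 − 64.634 = -39.5157 million.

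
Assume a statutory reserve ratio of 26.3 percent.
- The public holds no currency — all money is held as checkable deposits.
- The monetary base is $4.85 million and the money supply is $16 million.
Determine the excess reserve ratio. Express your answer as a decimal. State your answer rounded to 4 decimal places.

Using m = M/MB = 16/4.85 ≈ 3.298969. Since m = (1 + c)/(c + rr + e), the denominator satisfies c + rr + e = (1 + c)/m = (1 + 0) / 3.298969 ≈ 0.303125.
With c = 0 and rr = 0.263, the excess reserve ratio is 0.303125 − 0 − 0.263 = 0.040125.

0.0401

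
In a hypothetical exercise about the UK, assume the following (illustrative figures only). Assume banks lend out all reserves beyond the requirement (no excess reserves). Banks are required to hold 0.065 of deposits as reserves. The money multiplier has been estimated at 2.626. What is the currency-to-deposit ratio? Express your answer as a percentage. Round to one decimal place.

51.0%

Using m = 2.626. From m = (1 + c)/(c + rr + e), rearranging gives 1 + c = m·(c + rr + e), so c·(1 − m) = m·(rr + e) − 1.
Hence c = [m·(rr + e) − 1]/(1 − m) = [2.626 × (0.065 + 0) − 1] / (1 − 2.626) ≈ 0.510031.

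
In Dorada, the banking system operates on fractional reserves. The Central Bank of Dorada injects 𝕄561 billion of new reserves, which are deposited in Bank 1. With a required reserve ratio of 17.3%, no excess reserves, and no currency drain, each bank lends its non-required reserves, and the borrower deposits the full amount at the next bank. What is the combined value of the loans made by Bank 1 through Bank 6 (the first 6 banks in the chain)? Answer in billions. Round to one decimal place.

Bank i lends (1 − rr)^i of the original deposit: Bank 1 lends 561·0.8270 = 463.9470, Bank 2 lends 561·0.8270² ≈ 383.6842, and so on.
Summing a geometric series: total = 561·[0.8270·(1 − 0.8270^6) / (1 − 0.8270)] ≈ 1823.8377 billion.

𝕄1823.8 billion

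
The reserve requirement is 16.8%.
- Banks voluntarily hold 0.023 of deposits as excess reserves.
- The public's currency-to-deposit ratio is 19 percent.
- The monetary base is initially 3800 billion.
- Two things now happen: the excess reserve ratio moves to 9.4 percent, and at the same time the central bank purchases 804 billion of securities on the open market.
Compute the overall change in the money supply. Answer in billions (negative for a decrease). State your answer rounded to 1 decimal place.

Before: m₁ = (1 + 0.19) / (0.168 + 0.023 + 0.19) ≈ 3.123360, MB₁ = 3800, so M₁ = 3.123360 × 3800 = 11868.768 billion.
After: m₂ = (1 + 0.19) / (0.168 + 0.094 + 0.19) ≈ 2.632743, MB₂ = 3800 + 804 = 4604, so M₂ = 2.632743 × 4604 ≈ 12121.1488 billion.
ΔM = M₂ − M₁ = 12121.1488 − 11868.768 = 252.3808 billion.

252.4 billion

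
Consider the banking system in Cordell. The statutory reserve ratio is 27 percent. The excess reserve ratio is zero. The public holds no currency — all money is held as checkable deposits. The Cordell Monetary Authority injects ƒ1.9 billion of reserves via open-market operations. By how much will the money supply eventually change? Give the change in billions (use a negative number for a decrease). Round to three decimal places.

ƒ7.037 billion

The simple money multiplier is m = 1/rr = 1/0.27 ≈ 3.70370.
An open-market purchase increases the monetary base by 1.9 billion, so ΔM = m × ΔMB = 3.70370 × 1.9 ≈ 7.037 billion.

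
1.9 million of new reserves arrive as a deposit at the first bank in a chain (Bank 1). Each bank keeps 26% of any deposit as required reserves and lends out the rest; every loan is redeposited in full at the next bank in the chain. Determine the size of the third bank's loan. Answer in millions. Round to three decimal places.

Each bank lends a fraction (1 − rr) = 0.7400 of the deposit it receives, so Bank 3 receives 1.9·0.7400^2 and lends 1.9·0.7400^3 ≈ 0.7699 million.

0.770 million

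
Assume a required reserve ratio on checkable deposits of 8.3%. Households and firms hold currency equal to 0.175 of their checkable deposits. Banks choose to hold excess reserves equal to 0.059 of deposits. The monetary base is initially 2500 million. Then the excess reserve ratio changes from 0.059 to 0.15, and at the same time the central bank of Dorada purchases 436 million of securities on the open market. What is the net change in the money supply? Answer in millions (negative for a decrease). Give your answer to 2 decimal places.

-811.17 million

Before: m₁ = (1 + 0.175) / (0.083 + 0.059 + 0.175) ≈ 3.7066246, MB₁ = 2500, so M₁ = 3.7066246 × 2500 = 9266.5615 million.
After: m₂ = (1 + 0.175) / (0.083 + 0.15 + 0.175) ≈ 2.8799020, MB₂ = 2500 + 436 = 2936, so M₂ = 2.8799020 × 2936 ≈ 8455.3923 million.
ΔM = M₂ − M₁ = 8455.3923 − 9266.5615 = -811.1692 million.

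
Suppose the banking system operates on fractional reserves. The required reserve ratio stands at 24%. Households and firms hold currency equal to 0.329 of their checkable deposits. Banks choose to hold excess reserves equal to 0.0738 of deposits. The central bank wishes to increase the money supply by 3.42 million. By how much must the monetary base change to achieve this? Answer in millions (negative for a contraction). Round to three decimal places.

1.654 million

The money multiplier is m = (1 + c) / (rr + e + c) = (1 + 0.329) / (0.24 + 0.0738 + 0.329) ≈ 2.06752.
ΔMB = ΔM / m = (+3.42) / 2.06752 ≈ 1.6542 million.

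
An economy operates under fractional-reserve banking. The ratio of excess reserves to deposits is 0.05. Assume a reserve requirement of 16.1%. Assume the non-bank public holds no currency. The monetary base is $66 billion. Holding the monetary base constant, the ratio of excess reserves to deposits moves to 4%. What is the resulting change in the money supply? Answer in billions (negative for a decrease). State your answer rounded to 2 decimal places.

Initially m₁ = 1 / (0.161 + 0.05) ≈ 4.73934, so M₁ = 4.73934 × 66 ≈ 312.7964 billion.
After the change m₂ = 1 / (0.161 + 0.04) ≈ 4.97512, so M₂ = 4.97512 × 66 ≈ 328.3579 billion.
ΔM = M₂ − M₁ = 328.3579 − 312.7964 = 15.5615 billion.

$15.56 billion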